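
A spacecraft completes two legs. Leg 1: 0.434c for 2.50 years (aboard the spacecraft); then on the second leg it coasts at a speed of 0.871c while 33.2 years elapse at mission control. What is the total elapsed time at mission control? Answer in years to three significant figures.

Leg 1: γ = 1/√(1 − 0.434²) = 1/√0.8116 = 1.110; Δt_1 = 1.110 × 2.50 = 2.775 years.
Leg 2: 33.2 years is already measured at mission control.
Total: 2.775 + 33.20 years.

Δt = 36.0 years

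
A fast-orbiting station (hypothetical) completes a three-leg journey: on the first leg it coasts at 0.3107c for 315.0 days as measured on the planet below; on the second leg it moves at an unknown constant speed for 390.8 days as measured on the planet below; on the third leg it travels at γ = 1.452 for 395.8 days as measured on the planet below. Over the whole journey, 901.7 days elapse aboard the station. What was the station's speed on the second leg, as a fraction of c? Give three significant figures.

β = 0.537

Leg 1: γ = 1/√(1 − 0.3107²) = 1/√0.9035 = 1.052; τ_1 = 315.0/1.052 = 299.4 days.
Leg 2: speed unknown; τ_2 = 390.8/γ_2.
Leg 3: γ = 1.452; τ_3 = 395.8/1.452 = 272.6 days.
Total proper time: 299.4 + τ_2 + 272.6 = 901.7, so τ_2 = 901.7 − 572.0 = 329.7 days.
γ_2 = 390.8/329.7 = 1.185; β = √(1 − 1/γ²) = √0.2882.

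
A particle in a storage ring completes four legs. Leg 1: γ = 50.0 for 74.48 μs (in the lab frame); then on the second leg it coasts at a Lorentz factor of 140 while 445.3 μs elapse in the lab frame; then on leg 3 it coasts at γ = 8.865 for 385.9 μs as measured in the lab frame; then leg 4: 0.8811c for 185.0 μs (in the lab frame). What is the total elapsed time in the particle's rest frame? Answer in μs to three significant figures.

Leg 1: γ = 50.0; τ_1 = 74.48/50.00 = 1.490 μs.
Leg 2: γ = 140; τ_2 = 445.3/140.0 = 3.181 μs.
Leg 3: γ = 8.865; τ_3 = 385.9/8.865 = 43.53 μs.
Leg 4: γ = 1/√(1 − 0.8811²) = 1/√0.2237 = 2.114; τ_4 = 185.0/2.114 = 87.49 μs.
Total: 1.490 + 3.181 + 43.53 + 87.49 μs.

τ = 136 μs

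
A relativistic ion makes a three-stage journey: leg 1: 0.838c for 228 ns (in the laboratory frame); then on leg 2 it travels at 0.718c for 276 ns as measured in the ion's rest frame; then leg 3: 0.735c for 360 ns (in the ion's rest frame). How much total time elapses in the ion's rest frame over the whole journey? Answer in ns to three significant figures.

τ = 760 ns

Leg 1: γ = 1/√(1 − 0.838²) = 1/√0.2978 = 1.833; τ_1 = 228/1.833 = 124.4 ns.
Leg 2: 276 ns is already measured in the ion's rest frame.
Leg 3: 360 ns is already measured in the ion's rest frame.
Total: 124.4 + 276.0 + 360.0 ns.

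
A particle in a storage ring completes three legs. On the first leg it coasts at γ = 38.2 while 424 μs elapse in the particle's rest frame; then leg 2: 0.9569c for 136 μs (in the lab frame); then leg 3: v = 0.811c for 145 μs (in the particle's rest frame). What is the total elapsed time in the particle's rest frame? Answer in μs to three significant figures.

τ = 608 μs

Leg 1: 424 μs is already measured in the particle's rest frame.
Leg 2: γ = 1/√(1 − 0.9569²) = 1/√0.08434 = 3.443; τ_2 = 136/3.443 = 39.50 μs.
Leg 3: 145 μs is already measured in the particle's rest frame.
Total: 424.0 + 39.50 + 145.0 μs.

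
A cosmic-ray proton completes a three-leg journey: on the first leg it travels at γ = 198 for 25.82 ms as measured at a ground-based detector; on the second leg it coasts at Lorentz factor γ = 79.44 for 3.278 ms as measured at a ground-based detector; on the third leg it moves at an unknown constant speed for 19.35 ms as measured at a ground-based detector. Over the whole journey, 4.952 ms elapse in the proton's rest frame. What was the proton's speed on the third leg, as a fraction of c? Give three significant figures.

β = 0.969

Leg 1: γ = 198; τ_1 = 25.82/198.0 = 0.1304 ms.
Leg 2: γ = 79.44; τ_2 = 3.278/79.44 = 0.04126 ms.
Leg 3: speed unknown; τ_3 = 19.35/γ_3.
Total proper time: 0.1304 + 0.04126 + τ_3 = 4.952, so τ_3 = 4.952 − 0.1717 = 4.780 ms.
γ_3 = 19.35/4.780 = 4.048; β = √(1 − 1/γ²) = √0.9390.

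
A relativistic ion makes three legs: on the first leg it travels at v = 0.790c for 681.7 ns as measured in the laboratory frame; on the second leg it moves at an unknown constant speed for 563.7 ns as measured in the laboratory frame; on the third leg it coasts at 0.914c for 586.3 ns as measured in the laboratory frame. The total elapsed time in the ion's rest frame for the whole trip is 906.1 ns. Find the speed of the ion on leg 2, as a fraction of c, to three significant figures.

β = 0.896

Leg 1: γ = 1/√(1 − 0.790²) = 1/√0.3759 = 1.631; τ_1 = 681.7/1.631 = 418.0 ns.
Leg 2: speed unknown; τ_2 = 563.7/γ_2.
Leg 3: γ = 1/√(1 − 0.914²) = 1/√0.1646 = 2.465; τ_3 = 586.3/2.465 = 237.9 ns.
Total proper time: 418.0 + τ_2 + 237.9 = 906.1, so τ_2 = 906.1 − 655.8 = 250.3 ns.
γ_2 = 563.7/250.3 = 2.252; β = √(1 − 1/γ²) = √0.8029.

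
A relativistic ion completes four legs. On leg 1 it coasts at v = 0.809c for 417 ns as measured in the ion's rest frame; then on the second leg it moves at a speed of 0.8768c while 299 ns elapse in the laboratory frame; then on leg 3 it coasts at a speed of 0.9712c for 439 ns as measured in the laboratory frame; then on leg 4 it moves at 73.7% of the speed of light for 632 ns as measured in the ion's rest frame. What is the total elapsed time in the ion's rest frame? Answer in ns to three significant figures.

Leg 1: 417 ns is already measured in the ion's rest frame.
Leg 2: γ = 1/√(1 − 0.8768²) = 1/√0.2312 = 2.080; τ_2 = 299/2.080 = 143.8 ns.
Leg 3: γ = 1/√(1 − 0.9712²) = 1/√0.05677 = 4.197; τ_3 = 439/4.197 = 104.6 ns.
Leg 4: 632 ns is already measured in the ion's rest frame.
Total: 417.0 + 143.8 + 104.6 + 632.0 ns.

τ = 1300 ns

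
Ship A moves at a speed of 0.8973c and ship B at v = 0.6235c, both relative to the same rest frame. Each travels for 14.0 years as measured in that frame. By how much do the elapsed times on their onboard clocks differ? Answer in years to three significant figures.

A: γ = 1/√(1 − 0.8973²) = 1/√0.1949 = 2.265; τ_A = 14.0/2.265 = 6.180 years.
B: γ = 1/√(1 − 0.6235²) = 1/√0.6112 = 1.279; τ_B = 14.0/1.279 = 10.95 years.

|τ_A − τ_B| = 4.77 years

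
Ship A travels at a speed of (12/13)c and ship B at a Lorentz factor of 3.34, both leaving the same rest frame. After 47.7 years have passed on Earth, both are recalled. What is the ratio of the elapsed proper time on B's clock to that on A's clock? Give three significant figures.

τ_B/τ_A = 0.778

A: γ = 1/√(1 − (12/13)²) = 13/5 = 2.600. B: γ = 3.34.
τ_A/τ_B = γ_B/γ_A = 3.340/2.600 = 1.285, so τ_B/τ_A = 0.7784.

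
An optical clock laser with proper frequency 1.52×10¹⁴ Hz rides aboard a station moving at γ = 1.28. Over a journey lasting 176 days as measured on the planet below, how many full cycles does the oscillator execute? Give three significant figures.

N = 1.81×10²¹

γ = 1.28
The oscillator's own cycle count is N = f × τ where τ is the proper time aboard the station. τ = Δt/γ = 176/1.280 = 137.5 days = 1.188×10⁷ s.
N = 1.52×10¹⁴ × 1.188×10⁷ = 1.806×10²¹.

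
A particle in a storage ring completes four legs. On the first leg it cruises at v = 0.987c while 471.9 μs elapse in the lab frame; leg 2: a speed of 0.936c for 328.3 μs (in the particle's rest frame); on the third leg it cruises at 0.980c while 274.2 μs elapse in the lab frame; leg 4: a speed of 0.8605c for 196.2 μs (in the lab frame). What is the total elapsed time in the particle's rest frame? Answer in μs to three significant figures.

Leg 1: γ = 1/√(1 − 0.987²) = 1/√0.02583 = 6.222; τ_1 = 471.9/6.222 = 75.84 μs.
Leg 2: 328.3 μs is already measured in the particle's rest frame.
Leg 3: γ = 1/√(1 − 0.980²) = 1/√0.03960 = 5.025; τ_3 = 274.2/5.025 = 54.57 μs.
Leg 4: γ = 1/√(1 − 0.8605²) = 1/√0.2595 = 1.963; τ_4 = 196.2/1.963 = 99.95 μs.
Total: 75.84 + 328.3 + 54.57 + 99.95 μs.

τ = 559 μs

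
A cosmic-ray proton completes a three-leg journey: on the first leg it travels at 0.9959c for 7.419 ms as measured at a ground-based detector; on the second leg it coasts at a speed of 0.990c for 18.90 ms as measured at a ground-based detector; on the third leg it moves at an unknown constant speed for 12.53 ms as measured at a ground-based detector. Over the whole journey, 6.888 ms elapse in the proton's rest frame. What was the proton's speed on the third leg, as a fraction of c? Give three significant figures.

Leg 1: γ = 1/√(1 − 0.9959²) = 1/√0.008183 = 11.05; τ_1 = 7.419/11.05 = 0.6711 ms.
Leg 2: γ = 1/√(1 − 0.990²) = 1/√0.01990 = 7.089; τ_2 = 18.90/7.089 = 2.666 ms.
Leg 3: speed unknown; τ_3 = 12.53/γ_3.
Total proper time: 0.6711 + 2.666 + τ_3 = 6.888, so τ_3 = 6.888 − 3.337 = 3.551 ms.
γ_3 = 12.53/3.551 = 3.529; β = √(1 − 1/γ²) = √0.9197.

β = 0.959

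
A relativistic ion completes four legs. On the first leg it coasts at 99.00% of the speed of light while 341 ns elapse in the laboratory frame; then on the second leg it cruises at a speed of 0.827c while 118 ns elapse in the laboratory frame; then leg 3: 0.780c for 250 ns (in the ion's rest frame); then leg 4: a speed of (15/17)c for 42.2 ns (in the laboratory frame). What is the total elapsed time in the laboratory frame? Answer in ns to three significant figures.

Leg 1: 341 ns is already measured in the laboratory frame.
Leg 2: 118 ns is already measured in the laboratory frame.
Leg 3: γ = 1/√(1 − 0.780²) = 1/√0.3916 = 1.598; Δt_3 = 1.598 × 250 = 399.5 ns.
Leg 4: 42.2 ns is already measured in the laboratory frame.
Total: 341.0 + 118.0 + 399.5 + 42.20 ns.

Δt = 901 ns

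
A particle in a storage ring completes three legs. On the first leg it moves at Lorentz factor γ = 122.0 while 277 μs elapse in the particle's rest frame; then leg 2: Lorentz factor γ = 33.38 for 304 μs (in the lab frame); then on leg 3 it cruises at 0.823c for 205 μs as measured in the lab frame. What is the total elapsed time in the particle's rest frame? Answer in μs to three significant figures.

τ = 403 μs

Leg 1: 277 μs is already measured in the particle's rest frame.
Leg 2: γ = 33.38; τ_2 = 304/33.38 = 9.107 μs.
Leg 3: γ = 1/√(1 − 0.823²) = 1/√0.3227 = 1.760; τ_3 = 205/1.760 = 116.4 μs.
Total: 277.0 + 9.107 + 116.4 μs.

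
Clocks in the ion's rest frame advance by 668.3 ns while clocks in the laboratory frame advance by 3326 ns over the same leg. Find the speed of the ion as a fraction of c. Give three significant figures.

β = 0.980

The proper time is measured in the ion's rest frame (both events occur at the ion's location); Δt is measured in the laboratory frame. γ = Δt/τ = 3326/668.3 = 4.977.
β = √(1 − 1/γ²) = √(1 − 0.04037) = √0.9596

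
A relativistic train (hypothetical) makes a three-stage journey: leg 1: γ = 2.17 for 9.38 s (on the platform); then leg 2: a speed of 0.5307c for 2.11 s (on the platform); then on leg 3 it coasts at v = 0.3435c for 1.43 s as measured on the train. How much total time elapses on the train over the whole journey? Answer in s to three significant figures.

τ = 7.54 s

Leg 1: γ = 2.17; τ_1 = 9.38/2.170 = 4.323 s.
Leg 2: γ = 1/√(1 − 0.5307²) = 1/√0.7184 = 1.180; τ_2 = 2.11/1.180 = 1.788 s.
Leg 3: 1.43 s is already measured on the train.
Total: 4.323 + 1.788 + 1.430 s.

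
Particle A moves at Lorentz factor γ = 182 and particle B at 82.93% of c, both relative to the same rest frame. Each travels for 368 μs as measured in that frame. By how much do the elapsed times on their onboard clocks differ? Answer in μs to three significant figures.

|τ_A − τ_B| = 204 μs

A: γ = 182; τ_A = 368/182.0 = 2.022 μs.
B: β = 0.8293; γ = 1/√(1 − 0.8293²) = 1/√0.3123 = 1.790; τ_B = 368/1.790 = 205.6 μs.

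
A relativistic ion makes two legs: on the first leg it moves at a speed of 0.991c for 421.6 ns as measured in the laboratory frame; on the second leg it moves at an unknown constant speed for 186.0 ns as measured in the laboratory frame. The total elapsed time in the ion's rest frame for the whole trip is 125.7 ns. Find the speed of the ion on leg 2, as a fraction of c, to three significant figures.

β = 0.928

Leg 1: γ = 1/√(1 − 0.991²) = 1/√0.01792 = 7.470; τ_1 = 421.6/7.470 = 56.44 ns.
Leg 2: speed unknown; τ_2 = 186.0/γ_2.
Total proper time: 56.44 + τ_2 = 125.7, so τ_2 = 125.7 − 56.44 = 69.26 ns.
γ_2 = 186.0/69.26 = 2.685; β = √(1 − 1/γ²) = √0.8613.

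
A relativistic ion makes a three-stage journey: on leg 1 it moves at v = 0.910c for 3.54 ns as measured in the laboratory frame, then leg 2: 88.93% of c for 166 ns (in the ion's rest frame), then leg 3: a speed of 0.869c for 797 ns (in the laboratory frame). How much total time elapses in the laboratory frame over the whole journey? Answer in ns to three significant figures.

Δt = 1160 ns

Leg 1: 3.54 ns is already measured in the laboratory frame.
Leg 2: β = 0.8893; γ = 1/√(1 − 0.8893²) = 1/√0.2091 = 2.187; Δt_2 = 2.187 × 166 = 363.0 ns.
Leg 3: 797 ns is already measured in the laboratory frame.
Total: 3.540 + 363.0 + 797.0 ns.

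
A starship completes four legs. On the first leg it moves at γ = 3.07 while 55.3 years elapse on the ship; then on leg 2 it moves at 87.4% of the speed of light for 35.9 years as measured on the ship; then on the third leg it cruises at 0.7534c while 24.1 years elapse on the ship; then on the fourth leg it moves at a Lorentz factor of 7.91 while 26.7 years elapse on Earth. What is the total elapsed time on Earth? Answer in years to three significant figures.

Leg 1: γ = 3.07; Δt_1 = 3.070 × 55.3 = 169.8 years.
Leg 2: β = 0.874; γ = 1/√(1 − 0.874²) = 1/√0.2361 = 2.058; Δt_2 = 2.058 × 35.9 = 73.88 years.
Leg 3: γ = 1/√(1 − 0.7534²) = 1/√0.4324 = 1.521; Δt_3 = 1.521 × 24.1 = 36.65 years.
Leg 4: 26.7 years is already measured on Earth.
Total: 169.8 + 73.88 + 36.65 + 26.70 years.

Δt = 307 years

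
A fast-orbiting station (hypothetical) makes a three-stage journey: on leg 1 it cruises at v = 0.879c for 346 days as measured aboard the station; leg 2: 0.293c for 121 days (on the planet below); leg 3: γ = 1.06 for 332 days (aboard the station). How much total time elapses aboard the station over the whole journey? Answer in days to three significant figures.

Leg 1: 346 days is already measured aboard the station.
Leg 2: γ = 1/√(1 − 0.293²) = 1/√0.9142 = 1.046; τ_2 = 121/1.046 = 115.7 days.
Leg 3: 332 days is already measured aboard the station.
Total: 346.0 + 115.7 + 332.0 days.

τ = 794 days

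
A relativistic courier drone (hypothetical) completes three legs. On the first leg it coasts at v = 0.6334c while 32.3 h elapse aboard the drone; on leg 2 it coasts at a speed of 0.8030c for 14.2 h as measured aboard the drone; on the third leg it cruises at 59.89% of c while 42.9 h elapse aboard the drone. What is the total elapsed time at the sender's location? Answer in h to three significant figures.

Δt = 119 h

Leg 1: γ = 1/√(1 − 0.6334²) = 1/√0.5988 = 1.292; Δt_1 = 1.292 × 32.3 = 41.74 h.
Leg 2: γ = 1/√(1 − 0.8030²) = 1/√0.3552 = 1.678; Δt_2 = 1.678 × 14.2 = 23.83 h.
Leg 3: β = 0.5989; γ = 1/√(1 − 0.5989²) = 1/√0.6413 = 1.249; Δt_3 = 1.249 × 42.9 = 53.57 h.
Total: 41.74 + 23.83 + 53.57 h.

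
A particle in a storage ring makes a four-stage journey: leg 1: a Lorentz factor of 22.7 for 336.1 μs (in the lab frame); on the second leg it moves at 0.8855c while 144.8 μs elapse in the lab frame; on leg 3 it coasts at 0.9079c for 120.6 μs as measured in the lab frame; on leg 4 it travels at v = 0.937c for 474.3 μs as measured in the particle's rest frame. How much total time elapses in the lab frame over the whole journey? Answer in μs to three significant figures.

Δt = 1960 μs

Leg 1: 336.1 μs is already measured in the lab frame.
Leg 2: 144.8 μs is already measured in the lab frame.
Leg 3: 120.6 μs is already measured in the lab frame.
Leg 4: γ = 1/√(1 − 0.937²) = 1/√0.1220 = 2.863; Δt_4 = 2.863 × 474.3 = 1358 μs.
Total: 336.1 + 144.8 + 120.6 + 1358 μs.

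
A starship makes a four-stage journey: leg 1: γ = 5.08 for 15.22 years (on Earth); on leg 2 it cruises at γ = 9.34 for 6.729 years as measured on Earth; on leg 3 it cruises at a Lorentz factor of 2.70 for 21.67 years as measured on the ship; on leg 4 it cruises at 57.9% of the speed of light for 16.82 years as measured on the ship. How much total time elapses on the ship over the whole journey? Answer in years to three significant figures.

Leg 1: γ = 5.08; τ_1 = 15.22/5.080 = 2.996 years.
Leg 2: γ = 9.34; τ_2 = 6.729/9.340 = 0.7204 years.
Leg 3: 21.67 years is already measured on the ship.
Leg 4: 16.82 years is already measured on the ship.
Total: 2.996 + 0.7204 + 21.67 + 16.82 years.

τ = 42.2 years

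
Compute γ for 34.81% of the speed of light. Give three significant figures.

γ = 1.07

β = 0.3481; γ = 1/√(1 − 0.3481²) = 1/√0.8788 = 1.067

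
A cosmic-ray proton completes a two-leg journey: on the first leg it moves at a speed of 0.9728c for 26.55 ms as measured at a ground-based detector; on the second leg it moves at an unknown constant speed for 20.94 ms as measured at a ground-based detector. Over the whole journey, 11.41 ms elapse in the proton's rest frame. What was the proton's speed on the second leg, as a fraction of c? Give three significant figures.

Leg 1: γ = 1/√(1 − 0.9728²) = 1/√0.05366 = 4.317; τ_1 = 26.55/4.317 = 6.150 ms.
Leg 2: speed unknown; τ_2 = 20.94/γ_2.
Total proper time: 6.150 + τ_2 = 11.41, so τ_2 = 11.41 − 6.150 = 5.260 ms.
γ_2 = 20.94/5.260 = 3.981; β = √(1 − 1/γ²) = √0.9369.

β = 0.968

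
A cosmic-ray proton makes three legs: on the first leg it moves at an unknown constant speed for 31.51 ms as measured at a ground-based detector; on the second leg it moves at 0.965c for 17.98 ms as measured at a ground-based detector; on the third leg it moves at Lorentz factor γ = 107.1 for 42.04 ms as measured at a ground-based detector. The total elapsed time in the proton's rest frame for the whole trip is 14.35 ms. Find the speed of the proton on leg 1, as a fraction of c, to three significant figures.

β = 0.956

Leg 1: speed unknown; τ_1 = 31.51/γ_1.
Leg 2: γ = 1/√(1 − 0.965²) = 1/√0.06878 = 3.813; τ_2 = 17.98/3.813 = 4.715 ms.
Leg 3: γ = 107.1; τ_3 = 42.04/107.1 = 0.3925 ms.
Total proper time: τ_1 + 4.715 + 0.3925 = 14.35, so τ_1 = 14.35 − 5.108 = 9.242 ms.
γ_1 = 31.51/9.242 = 3.409; β = √(1 − 1/γ²) = √0.9140.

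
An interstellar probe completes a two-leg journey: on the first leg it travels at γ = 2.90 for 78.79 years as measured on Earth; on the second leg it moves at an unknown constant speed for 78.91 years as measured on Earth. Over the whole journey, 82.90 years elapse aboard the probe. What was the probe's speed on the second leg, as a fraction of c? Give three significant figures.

Leg 1: γ = 2.90; τ_1 = 78.79/2.900 = 27.17 years.
Leg 2: speed unknown; τ_2 = 78.91/γ_2.
Total proper time: 27.17 + τ_2 = 82.90, so τ_2 = 82.90 − 27.17 = 55.73 years.
γ_2 = 78.91/55.73 = 1.416; β = √(1 − 1/γ²) = √0.5012.

β = 0.708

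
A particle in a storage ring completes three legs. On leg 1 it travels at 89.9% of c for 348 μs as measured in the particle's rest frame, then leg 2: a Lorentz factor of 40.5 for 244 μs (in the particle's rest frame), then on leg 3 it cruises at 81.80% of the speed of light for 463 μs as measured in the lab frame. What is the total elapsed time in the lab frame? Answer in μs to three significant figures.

Δt = 1.11×10⁴ μs

Leg 1: β = 0.899; γ = 1/√(1 − 0.899²) = 1/√0.1918 = 2.283; Δt_1 = 2.283 × 348 = 794.6 μs.
Leg 2: γ = 40.5; Δt_2 = 40.50 × 244 = 9882 μs.
Leg 3: 463 μs is already measured in the lab frame.
Total: 794.6 + 9882 + 463.0 μs.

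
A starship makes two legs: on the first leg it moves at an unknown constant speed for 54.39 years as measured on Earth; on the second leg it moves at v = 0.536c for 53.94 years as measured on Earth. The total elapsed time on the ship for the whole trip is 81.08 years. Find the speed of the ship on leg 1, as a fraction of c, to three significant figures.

Leg 1: speed unknown; τ_1 = 54.39/γ_1.
Leg 2: γ = 1/√(1 − 0.536²) = 1/√0.7127 = 1.185; τ_2 = 53.94/1.185 = 45.54 years.
Total proper time: τ_1 + 45.54 = 81.08, so τ_1 = 81.08 − 45.54 = 35.54 years.
γ_1 = 54.39/35.54 = 1.530; β = √(1 − 1/γ²) = √0.5730.

β = 0.757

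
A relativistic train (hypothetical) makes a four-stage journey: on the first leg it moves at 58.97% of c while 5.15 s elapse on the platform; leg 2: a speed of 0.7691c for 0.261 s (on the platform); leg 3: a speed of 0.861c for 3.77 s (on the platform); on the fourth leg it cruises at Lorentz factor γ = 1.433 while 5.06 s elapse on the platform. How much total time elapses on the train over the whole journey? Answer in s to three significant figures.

τ = 9.77 s

Leg 1: β = 0.5897; γ = 1/√(1 − 0.5897²) = 1/√0.6523 = 1.238; τ_1 = 5.15/1.238 = 4.159 s.
Leg 2: γ = 1/√(1 − 0.7691²) = 1/√0.4085 = 1.565; τ_2 = 0.261/1.565 = 0.1668 s.
Leg 3: γ = 1/√(1 − 0.861²) = 1/√0.2587 = 1.966; τ_3 = 3.77/1.966 = 1.917 s.
Leg 4: γ = 1.433; τ_4 = 5.06/1.433 = 3.531 s.
Total: 4.159 + 0.1668 + 1.917 + 3.531 s.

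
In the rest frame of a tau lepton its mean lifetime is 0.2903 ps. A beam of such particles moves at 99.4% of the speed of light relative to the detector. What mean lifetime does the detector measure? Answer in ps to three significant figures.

Δt = 2.65 ps

β = 0.994; γ = 1/√(1 − 0.994²) = 1/√0.01196 = 9.142
The rest-frame lifetime is the proper time; the lab measures the dilated interval Δt = γτ₀ = 9.142 × 0.2903 ps.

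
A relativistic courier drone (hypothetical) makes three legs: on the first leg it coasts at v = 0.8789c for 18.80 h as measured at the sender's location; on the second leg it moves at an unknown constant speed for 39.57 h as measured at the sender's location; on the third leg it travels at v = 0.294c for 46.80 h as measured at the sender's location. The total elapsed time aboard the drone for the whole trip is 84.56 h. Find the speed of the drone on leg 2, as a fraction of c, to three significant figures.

Leg 1: γ = 1/√(1 − 0.8789²) = 1/√0.2275 = 2.096; τ_1 = 18.80/2.096 = 8.968 h.
Leg 2: speed unknown; τ_2 = 39.57/γ_2.
Leg 3: γ = 1/√(1 − 0.294²) = 1/√0.9136 = 1.046; τ_3 = 46.80/1.046 = 44.73 h.
Total proper time: 8.968 + τ_2 + 44.73 = 84.56, so τ_2 = 84.56 − 53.70 = 30.86 h.
γ_2 = 39.57/30.86 = 1.282; β = √(1 − 1/γ²) = √0.3918.

β = 0.626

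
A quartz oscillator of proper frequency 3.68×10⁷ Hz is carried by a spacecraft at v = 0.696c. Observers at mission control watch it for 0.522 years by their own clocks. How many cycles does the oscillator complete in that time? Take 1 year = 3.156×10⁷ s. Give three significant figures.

γ = 1/√(1 − 0.696²) = 1/√0.5156 = 1.393
During 0.522 years of lab time, the oscillator's proper time advances by τ = Δt/γ = 0.522/1.393 = 0.3748 years = 1.183×10⁷ s.
N = f × τ = 3.68×10⁷ × 1.183×10⁷ = 4.353×10¹⁴.

N = 4.35×10¹⁴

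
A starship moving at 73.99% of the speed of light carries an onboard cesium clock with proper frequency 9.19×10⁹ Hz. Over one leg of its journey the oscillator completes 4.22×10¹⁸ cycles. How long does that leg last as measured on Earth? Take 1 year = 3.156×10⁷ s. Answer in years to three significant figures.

Δt = 21.6 years

β = 0.7399; γ = 1/√(1 − 0.7399²) = 1/√0.4525 = 1.487
Proper time for N cycles: τ = N/f = 4.22×10¹⁸/(9.19×10⁹) = 4.592×10⁸ s = 14.55 years.
Lab-frame duration Δt = γτ = 1.487 × 14.55 = 21.63 years.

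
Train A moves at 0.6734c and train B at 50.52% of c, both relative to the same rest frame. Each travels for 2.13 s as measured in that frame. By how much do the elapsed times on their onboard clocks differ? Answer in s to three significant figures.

|τ_A − τ_B| = 0.264 s

A: γ = 1/√(1 − 0.6734²) = 1/√0.5465 = 1.353; τ_A = 2.13/1.353 = 1.575 s.
B: β = 0.5052; γ = 1/√(1 − 0.5052²) = 1/√0.7448 = 1.159; τ_B = 2.13/1.159 = 1.838 s.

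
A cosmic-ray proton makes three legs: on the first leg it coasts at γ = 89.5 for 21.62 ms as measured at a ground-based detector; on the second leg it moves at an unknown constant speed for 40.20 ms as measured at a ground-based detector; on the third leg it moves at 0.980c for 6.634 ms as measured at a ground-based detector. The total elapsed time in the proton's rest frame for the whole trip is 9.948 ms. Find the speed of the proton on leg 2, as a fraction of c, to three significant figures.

β = 0.978

Leg 1: γ = 89.5; τ_1 = 21.62/89.50 = 0.2416 ms.
Leg 2: speed unknown; τ_2 = 40.20/γ_2.
Leg 3: γ = 1/√(1 − 0.980²) = 1/√0.03960 = 5.025; τ_3 = 6.634/5.025 = 1.320 ms.
Total proper time: 0.2416 + τ_2 + 1.320 = 9.948, so τ_2 = 9.948 − 1.562 = 8.386 ms.
γ_2 = 40.20/8.386 = 4.794; β = √(1 − 1/γ²) = √0.9565.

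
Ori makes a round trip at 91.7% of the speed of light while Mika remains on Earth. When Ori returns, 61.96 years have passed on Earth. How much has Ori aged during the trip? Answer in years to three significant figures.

β = 0.917; γ = 1/√(1 − 0.917²) = 1/√0.1591 = 2.507
Ori's clock measures proper time along the trip: τ = Δt/γ = 61.96/2.507 years.

τ = 24.7 years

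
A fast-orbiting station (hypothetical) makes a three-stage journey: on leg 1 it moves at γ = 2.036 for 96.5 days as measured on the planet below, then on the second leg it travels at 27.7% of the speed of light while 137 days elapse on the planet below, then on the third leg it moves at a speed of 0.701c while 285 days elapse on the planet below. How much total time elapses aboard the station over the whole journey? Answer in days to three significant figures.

Leg 1: γ = 2.036; τ_1 = 96.5/2.036 = 47.40 days.
Leg 2: β = 0.277; γ = 1/√(1 − 0.277²) = 1/√0.9233 = 1.041; τ_2 = 137/1.041 = 131.6 days.
Leg 3: γ = 1/√(1 − 0.701²) = 1/√0.5086 = 1.402; τ_3 = 285/1.402 = 203.3 days.
Total: 47.40 + 131.6 + 203.3 days.

τ = 382 days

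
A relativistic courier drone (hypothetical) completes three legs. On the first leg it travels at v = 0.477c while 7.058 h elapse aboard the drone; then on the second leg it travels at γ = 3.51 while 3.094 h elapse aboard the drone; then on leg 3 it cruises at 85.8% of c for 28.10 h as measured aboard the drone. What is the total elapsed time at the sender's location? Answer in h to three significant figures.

Δt = 73.6 h

Leg 1: γ = 1/√(1 − 0.477²) = 1/√0.7725 = 1.138; Δt_1 = 1.138 × 7.058 = 8.030 h.
Leg 2: γ = 3.51; Δt_2 = 3.510 × 3.094 = 10.86 h.
Leg 3: β = 0.858; γ = 1/√(1 − 0.858²) = 1/√0.2638 = 1.947; Δt_3 = 1.947 × 28.10 = 54.71 h.
Total: 8.030 + 10.86 + 54.71 h.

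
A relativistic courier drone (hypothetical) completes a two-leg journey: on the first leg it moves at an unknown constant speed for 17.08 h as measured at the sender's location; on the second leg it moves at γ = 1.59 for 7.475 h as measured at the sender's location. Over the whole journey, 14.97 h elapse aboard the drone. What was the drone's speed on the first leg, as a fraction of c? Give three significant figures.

β = 0.799

Leg 1: speed unknown; τ_1 = 17.08/γ_1.
Leg 2: γ = 1.59; τ_2 = 7.475/1.590 = 4.701 h.
Total proper time: τ_1 + 4.701 = 14.97, so τ_1 = 14.97 − 4.701 = 10.27 h.
γ_1 = 17.08/10.27 = 1.663; β = √(1 − 1/γ²) = √0.6385.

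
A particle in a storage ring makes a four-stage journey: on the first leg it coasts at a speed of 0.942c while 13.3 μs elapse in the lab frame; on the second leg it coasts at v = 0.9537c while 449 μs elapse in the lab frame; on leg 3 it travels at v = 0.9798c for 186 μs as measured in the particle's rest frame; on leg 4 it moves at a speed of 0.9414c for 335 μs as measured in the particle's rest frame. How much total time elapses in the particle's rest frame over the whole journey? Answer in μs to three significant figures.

τ = 661 μs

Leg 1: γ = 1/√(1 − 0.942²) = 1/√0.1126 = 2.980; τ_1 = 13.3/2.980 = 4.464 μs.
Leg 2: γ = 1/√(1 − 0.9537²) = 1/√0.09046 = 3.325; τ_2 = 449/3.325 = 135.0 μs.
Leg 3: 186 μs is already measured in the particle's rest frame.
Leg 4: 335 μs is already measured in the particle's rest frame.
Total: 4.464 + 135.0 + 186.0 + 335.0 μs.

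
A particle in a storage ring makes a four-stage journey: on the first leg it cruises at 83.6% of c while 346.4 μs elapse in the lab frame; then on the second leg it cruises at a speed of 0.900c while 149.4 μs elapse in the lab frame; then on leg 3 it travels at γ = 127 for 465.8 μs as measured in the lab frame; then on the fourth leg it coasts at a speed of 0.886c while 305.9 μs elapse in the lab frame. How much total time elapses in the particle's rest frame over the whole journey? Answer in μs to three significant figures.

Leg 1: β = 0.836; γ = 1/√(1 − 0.836²) = 1/√0.3011 = 1.822; τ_1 = 346.4/1.822 = 190.1 μs.
Leg 2: γ = 1/√(1 − 0.900²) = 1/√0.1900 = 2.294; τ_2 = 149.4/2.294 = 65.12 μs.
Leg 3: γ = 127; τ_3 = 465.8/127.0 = 3.668 μs.
Leg 4: γ = 1/√(1 − 0.886²) = 1/√0.2150 = 2.157; τ_4 = 305.9/2.157 = 141.8 μs.
Total: 190.1 + 65.12 + 3.668 + 141.8 μs.

τ = 401 μs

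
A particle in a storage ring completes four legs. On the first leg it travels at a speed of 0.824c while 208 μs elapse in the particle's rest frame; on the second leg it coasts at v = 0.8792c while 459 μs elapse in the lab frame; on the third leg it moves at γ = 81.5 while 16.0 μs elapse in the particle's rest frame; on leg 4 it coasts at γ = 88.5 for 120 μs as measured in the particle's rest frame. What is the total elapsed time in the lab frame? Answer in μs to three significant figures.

Δt = 1.28×10⁴ μs

Leg 1: γ = 1/√(1 − 0.824²) = 1/√0.3210 = 1.765; Δt_1 = 1.765 × 208 = 367.1 μs.
Leg 2: 459 μs is already measured in the lab frame.
Leg 3: γ = 81.5; Δt_3 = 81.50 × 16.0 = 1304 μs.
Leg 4: γ = 88.5; Δt_4 = 88.50 × 120 = 1.062×10⁴ μs.
Total: 367.1 + 459.0 + 1304 + 1.062×10⁴ μs.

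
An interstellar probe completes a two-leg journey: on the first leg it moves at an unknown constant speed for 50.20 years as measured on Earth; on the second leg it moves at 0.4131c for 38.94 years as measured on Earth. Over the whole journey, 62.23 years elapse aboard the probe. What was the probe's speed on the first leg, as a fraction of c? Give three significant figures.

β = 0.846

Leg 1: speed unknown; τ_1 = 50.20/γ_1.
Leg 2: γ = 1/√(1 − 0.4131²) = 1/√0.8293 = 1.098; τ_2 = 38.94/1.098 = 35.46 years.
Total proper time: τ_1 + 35.46 = 62.23, so τ_1 = 62.23 − 35.46 = 26.77 years.
γ_1 = 50.20/26.77 = 1.875; β = √(1 − 1/γ²) = √0.7157.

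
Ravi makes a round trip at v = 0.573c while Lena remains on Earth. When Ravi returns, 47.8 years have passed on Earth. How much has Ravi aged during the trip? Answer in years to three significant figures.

γ = 1/√(1 − 0.573²) = 1/√0.6717 = 1.220
Ravi's clock measures proper time along the trip: τ = Δt/γ = 47.8/1.220 years.

τ = 39.2 years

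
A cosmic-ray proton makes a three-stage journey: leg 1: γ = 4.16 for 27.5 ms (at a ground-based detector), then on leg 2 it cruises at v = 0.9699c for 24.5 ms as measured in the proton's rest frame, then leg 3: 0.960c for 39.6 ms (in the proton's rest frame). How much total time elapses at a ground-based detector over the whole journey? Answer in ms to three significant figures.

Leg 1: 27.5 ms is already measured at a ground-based detector.
Leg 2: γ = 1/√(1 − 0.9699²) = 1/√0.05929 = 4.107; Δt_2 = 4.107 × 24.5 = 100.6 ms.
Leg 3: γ = 1/√(1 − 0.960²) = 25/7 ≈ 3.571; Δt_3 = 3.571 × 39.6 = 141.4 ms.
Total: 27.50 + 100.6 + 141.4 ms.

Δt = 270 ms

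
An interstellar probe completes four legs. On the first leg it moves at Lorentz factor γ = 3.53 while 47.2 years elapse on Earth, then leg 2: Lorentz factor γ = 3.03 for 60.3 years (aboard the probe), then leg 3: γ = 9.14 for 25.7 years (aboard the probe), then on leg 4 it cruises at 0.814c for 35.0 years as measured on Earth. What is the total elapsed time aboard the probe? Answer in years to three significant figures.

Leg 1: γ = 3.53; τ_1 = 47.2/3.530 = 13.37 years.
Leg 2: 60.3 years is already measured aboard the probe.
Leg 3: 25.7 years is already measured aboard the probe.
Leg 4: γ = 1/√(1 − 0.814²) = 1/√0.3374 = 1.722; τ_4 = 35.0/1.722 = 20.33 years.
Total: 13.37 + 60.30 + 25.70 + 20.33 years.

τ = 120 years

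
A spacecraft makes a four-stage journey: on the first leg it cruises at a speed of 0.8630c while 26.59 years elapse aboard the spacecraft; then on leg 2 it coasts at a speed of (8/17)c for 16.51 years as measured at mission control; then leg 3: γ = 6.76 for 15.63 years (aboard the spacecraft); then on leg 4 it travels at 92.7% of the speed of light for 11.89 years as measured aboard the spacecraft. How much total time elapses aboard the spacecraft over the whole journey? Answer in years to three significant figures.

Leg 1: 26.59 years is already measured aboard the spacecraft.
Leg 2: γ = 1/√(1 − (8/17)²) = 17/15 ≈ 1.133; τ_2 = 16.51/1.133 = 14.57 years.
Leg 3: 15.63 years is already measured aboard the spacecraft.
Leg 4: 11.89 years is already measured aboard the spacecraft.
Total: 26.59 + 14.57 + 15.63 + 11.89 years.

τ = 68.7 years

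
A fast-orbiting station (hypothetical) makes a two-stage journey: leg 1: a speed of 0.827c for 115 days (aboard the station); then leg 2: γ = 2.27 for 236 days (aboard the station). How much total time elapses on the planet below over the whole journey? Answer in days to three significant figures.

Δt = 740 days

Leg 1: γ = 1/√(1 − 0.827²) = 1/√0.3161 = 1.779; Δt_1 = 1.779 × 115 = 204.6 days.
Leg 2: γ = 2.27; Δt_2 = 2.270 × 236 = 535.7 days.
Total: 204.6 + 535.7 days.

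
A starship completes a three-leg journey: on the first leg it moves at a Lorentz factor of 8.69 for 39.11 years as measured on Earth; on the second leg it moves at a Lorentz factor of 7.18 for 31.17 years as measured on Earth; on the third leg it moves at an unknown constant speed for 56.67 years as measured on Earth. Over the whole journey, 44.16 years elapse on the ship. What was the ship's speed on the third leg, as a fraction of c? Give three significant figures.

β = 0.782

Leg 1: γ = 8.69; τ_1 = 39.11/8.690 = 4.501 years.
Leg 2: γ = 7.18; τ_2 = 31.17/7.180 = 4.341 years.
Leg 3: speed unknown; τ_3 = 56.67/γ_3.
Total proper time: 4.501 + 4.341 + τ_3 = 44.16, so τ_3 = 44.16 − 8.842 = 35.32 years.
γ_3 = 56.67/35.32 = 1.605; β = √(1 − 1/γ²) = √0.6116.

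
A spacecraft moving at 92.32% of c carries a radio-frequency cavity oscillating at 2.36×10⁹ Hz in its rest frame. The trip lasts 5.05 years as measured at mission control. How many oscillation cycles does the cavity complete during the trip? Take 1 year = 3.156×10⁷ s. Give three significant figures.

β = 0.9232; γ = 1/√(1 − 0.9232²) = 1/√0.1477 = 2.602
The oscillator's own cycle count is N = f × τ where τ is the proper time aboard the spacecraft. τ = Δt/γ = 5.05/2.602 = 1.941 years = 6.125×10⁷ s.
N = 2.36×10⁹ × 6.125×10⁷ = 1.446×10¹⁷.

N = 1.45×10¹⁷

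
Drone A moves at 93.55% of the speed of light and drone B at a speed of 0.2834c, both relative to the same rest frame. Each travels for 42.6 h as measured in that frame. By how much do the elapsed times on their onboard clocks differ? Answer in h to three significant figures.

A: β = 0.9355; γ = 1/√(1 − 0.9355²) = 1/√0.1248 = 2.830; τ_A = 42.6/2.830 = 15.05 h.
B: γ = 1/√(1 − 0.2834²) = 1/√0.9197 = 1.043; τ_B = 42.6/1.043 = 40.85 h.

|τ_A − τ_B| = 25.8 h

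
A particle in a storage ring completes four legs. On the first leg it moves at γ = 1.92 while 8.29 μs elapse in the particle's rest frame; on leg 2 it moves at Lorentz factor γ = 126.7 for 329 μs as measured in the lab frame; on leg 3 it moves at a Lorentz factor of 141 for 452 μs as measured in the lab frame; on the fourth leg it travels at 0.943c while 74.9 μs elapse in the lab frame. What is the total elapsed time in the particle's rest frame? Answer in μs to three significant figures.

τ = 39.0 μs

Leg 1: 8.29 μs is already measured in the particle's rest frame.
Leg 2: γ = 126.7; τ_2 = 329/126.7 = 2.597 μs.
Leg 3: γ = 141; τ_3 = 452/141.0 = 3.206 μs.
Leg 4: γ = 1/√(1 − 0.943²) = 1/√0.1108 = 3.005; τ_4 = 74.9/3.005 = 24.93 μs.
Total: 8.290 + 2.597 + 3.206 + 24.93 μs.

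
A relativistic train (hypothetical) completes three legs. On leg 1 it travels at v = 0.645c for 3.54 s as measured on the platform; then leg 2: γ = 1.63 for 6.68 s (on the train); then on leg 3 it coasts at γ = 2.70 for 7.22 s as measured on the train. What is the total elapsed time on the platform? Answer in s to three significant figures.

Leg 1: 3.54 s is already measured on the platform.
Leg 2: γ = 1.63; Δt_2 = 1.630 × 6.68 = 10.89 s.
Leg 3: γ = 2.70; Δt_3 = 2.700 × 7.22 = 19.49 s.
Total: 3.540 + 10.89 + 19.49 s.

Δt = 33.9 s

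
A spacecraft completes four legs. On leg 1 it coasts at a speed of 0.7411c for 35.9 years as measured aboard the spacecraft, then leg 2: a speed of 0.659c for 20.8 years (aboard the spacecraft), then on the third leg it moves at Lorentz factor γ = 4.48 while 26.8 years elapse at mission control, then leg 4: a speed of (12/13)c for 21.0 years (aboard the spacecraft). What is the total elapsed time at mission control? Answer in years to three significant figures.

Leg 1: γ = 1/√(1 − 0.7411²) = 1/√0.4508 = 1.489; Δt_1 = 1.489 × 35.9 = 53.47 years.
Leg 2: γ = 1/√(1 − 0.659²) = 1/√0.5657 = 1.330; Δt_2 = 1.330 × 20.8 = 27.65 years.
Leg 3: 26.8 years is already measured at mission control.
Leg 4: γ = 1/√(1 − (12/13)²) = 13/5 = 2.600; Δt_4 = 2.600 × 21.0 = 54.60 years.
Total: 53.47 + 27.65 + 26.80 + 54.60 years.

Δt = 163 years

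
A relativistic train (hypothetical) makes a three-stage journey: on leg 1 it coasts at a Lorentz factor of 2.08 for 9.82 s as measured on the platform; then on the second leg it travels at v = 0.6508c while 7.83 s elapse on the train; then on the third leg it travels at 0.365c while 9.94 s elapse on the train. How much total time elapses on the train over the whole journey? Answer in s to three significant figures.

Leg 1: γ = 2.08; τ_1 = 9.82/2.080 = 4.721 s.
Leg 2: 7.83 s is already measured on the train.
Leg 3: 9.94 s is already measured on the train.
Total: 4.721 + 7.830 + 9.940 s.

τ = 22.5 s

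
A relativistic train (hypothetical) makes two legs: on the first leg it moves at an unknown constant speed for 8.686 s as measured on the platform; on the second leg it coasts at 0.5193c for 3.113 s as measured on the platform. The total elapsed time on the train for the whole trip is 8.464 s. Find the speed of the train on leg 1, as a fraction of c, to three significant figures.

β = 0.744

Leg 1: speed unknown; τ_1 = 8.686/γ_1.
Leg 2: γ = 1/√(1 − 0.5193²) = 1/√0.7303 = 1.170; τ_2 = 3.113/1.170 = 2.660 s.
Total proper time: τ_1 + 2.660 = 8.464, so τ_1 = 8.464 − 2.660 = 5.804 s.
γ_1 = 8.686/5.804 = 1.497; β = √(1 − 1/γ²) = √0.5536.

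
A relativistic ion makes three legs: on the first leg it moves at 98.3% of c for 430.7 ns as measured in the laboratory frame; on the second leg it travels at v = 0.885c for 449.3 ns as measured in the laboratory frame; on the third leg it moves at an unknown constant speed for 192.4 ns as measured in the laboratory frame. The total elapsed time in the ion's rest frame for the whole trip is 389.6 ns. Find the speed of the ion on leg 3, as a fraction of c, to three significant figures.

β = 0.850

Leg 1: β = 0.983; γ = 1/√(1 − 0.983²) = 1/√0.03371 = 5.446; τ_1 = 430.7/5.446 = 79.08 ns.
Leg 2: γ = 1/√(1 − 0.885²) = 1/√0.2168 = 2.148; τ_2 = 449.3/2.148 = 209.2 ns.
Leg 3: speed unknown; τ_3 = 192.4/γ_3.
Total proper time: 79.08 + 209.2 + τ_3 = 389.6, so τ_3 = 389.6 − 288.3 = 101.3 ns.
γ_3 = 192.4/101.3 = 1.899; β = √(1 − 1/γ²) = √0.7226.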